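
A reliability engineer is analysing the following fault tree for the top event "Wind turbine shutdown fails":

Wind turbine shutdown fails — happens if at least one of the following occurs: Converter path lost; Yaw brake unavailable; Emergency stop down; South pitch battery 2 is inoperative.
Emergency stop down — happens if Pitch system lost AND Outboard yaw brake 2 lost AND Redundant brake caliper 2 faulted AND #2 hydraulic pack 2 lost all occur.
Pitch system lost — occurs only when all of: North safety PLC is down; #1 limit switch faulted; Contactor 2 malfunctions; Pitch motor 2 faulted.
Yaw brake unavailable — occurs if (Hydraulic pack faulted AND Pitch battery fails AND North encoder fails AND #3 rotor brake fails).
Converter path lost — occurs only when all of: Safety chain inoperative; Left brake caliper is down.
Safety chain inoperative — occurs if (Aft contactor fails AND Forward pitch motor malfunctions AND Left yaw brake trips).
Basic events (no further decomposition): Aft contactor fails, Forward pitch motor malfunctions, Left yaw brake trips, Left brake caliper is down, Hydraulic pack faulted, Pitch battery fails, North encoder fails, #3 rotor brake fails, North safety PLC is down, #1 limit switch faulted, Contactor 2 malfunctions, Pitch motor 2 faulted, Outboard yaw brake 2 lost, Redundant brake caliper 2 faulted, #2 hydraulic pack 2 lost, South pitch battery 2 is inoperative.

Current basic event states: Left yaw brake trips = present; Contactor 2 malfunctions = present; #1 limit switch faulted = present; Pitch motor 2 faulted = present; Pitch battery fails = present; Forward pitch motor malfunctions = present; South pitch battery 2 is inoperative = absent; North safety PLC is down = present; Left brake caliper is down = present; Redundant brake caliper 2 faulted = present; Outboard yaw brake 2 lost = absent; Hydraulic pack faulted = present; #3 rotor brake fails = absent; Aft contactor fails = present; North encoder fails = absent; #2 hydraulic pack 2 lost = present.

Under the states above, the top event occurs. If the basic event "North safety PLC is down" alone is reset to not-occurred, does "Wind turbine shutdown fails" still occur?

Yes

Counterfactual: set "North safety PLC is down" to not occurred.
Safety chain inoperative [AND]: Aft contactor fails=occurs, Forward pitch motor malfunctions=occurs, Left yaw brake trips=occurs → all inputs occur → occurs.
Converter path lost [AND]: Safety chain inoperative=occurs, Left brake caliper is down=occurs → all inputs occur → occurs.
Yaw brake unavailable [AND]: Hydraulic pack faulted=occurs, Pitch battery fails=occurs, North encoder fails=not, #3 rotor brake fails=not → not all inputs occur → does not occur.
Pitch system lost [AND]: North safety PLC is down=not, #1 limit switch faulted=occurs, Contactor 2 malfunctions=occurs, Pitch motor 2 faulted=occurs → not all inputs occur → does not occur.
Emergency stop down [AND]: Pitch system lost=not, Outboard yaw brake 2 lost=not, Redundant brake caliper 2 faulted=occurs, #2 hydraulic pack 2 lost=occurs → not all inputs occur → does not occur.
Wind turbine shutdown fails [OR]: Converter path lost=occurs, Yaw brake unavailable=not, Emergency stop down=not, South pitch battery 2 is inoperative=not → at least one input occurs → occurs.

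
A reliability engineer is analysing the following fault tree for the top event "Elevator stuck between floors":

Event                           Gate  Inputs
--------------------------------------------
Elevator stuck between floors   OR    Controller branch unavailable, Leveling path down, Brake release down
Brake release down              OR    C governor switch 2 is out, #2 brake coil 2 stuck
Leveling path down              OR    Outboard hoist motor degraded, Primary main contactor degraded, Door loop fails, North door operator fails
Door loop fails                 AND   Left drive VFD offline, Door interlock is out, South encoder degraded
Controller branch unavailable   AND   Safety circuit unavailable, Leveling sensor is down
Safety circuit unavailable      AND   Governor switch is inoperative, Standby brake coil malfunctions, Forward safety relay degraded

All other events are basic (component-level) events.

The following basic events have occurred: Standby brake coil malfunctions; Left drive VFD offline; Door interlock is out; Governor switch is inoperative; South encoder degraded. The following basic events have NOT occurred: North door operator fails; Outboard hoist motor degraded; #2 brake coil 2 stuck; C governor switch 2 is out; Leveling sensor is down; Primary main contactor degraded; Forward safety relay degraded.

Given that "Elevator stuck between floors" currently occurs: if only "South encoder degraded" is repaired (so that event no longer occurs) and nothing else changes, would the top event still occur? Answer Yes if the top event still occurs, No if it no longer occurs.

Counterfactual: set "South encoder degraded" to not occurred.
Safety circuit unavailable [AND]: Governor switch is inoperative=occurs, Standby brake coil malfunctions=occurs, Forward safety relay degraded=not → not all inputs occur → does not occur.
Controller branch unavailable [AND]: Safety circuit unavailable=not, Leveling sensor is down=not → not all inputs occur → does not occur.
Door loop fails [AND]: Left drive VFD offline=occurs, Door interlock is out=occurs, South encoder degraded=not → not all inputs occur → does not occur.
Leveling path down [OR]: Outboard hoist motor degraded=not, Primary main contactor degraded=not, Door loop fails=not, North door operator fails=not → no input occurs → does not occur.
Brake release down [OR]: C governor switch 2 is out=not, #2 brake coil 2 stuck=not → no input occurs → does not occur.
Elevator stuck between floors [OR]: Controller branch unavailable=not, Leveling path down=not, Brake release down=not → no input occurs → does not occur.

No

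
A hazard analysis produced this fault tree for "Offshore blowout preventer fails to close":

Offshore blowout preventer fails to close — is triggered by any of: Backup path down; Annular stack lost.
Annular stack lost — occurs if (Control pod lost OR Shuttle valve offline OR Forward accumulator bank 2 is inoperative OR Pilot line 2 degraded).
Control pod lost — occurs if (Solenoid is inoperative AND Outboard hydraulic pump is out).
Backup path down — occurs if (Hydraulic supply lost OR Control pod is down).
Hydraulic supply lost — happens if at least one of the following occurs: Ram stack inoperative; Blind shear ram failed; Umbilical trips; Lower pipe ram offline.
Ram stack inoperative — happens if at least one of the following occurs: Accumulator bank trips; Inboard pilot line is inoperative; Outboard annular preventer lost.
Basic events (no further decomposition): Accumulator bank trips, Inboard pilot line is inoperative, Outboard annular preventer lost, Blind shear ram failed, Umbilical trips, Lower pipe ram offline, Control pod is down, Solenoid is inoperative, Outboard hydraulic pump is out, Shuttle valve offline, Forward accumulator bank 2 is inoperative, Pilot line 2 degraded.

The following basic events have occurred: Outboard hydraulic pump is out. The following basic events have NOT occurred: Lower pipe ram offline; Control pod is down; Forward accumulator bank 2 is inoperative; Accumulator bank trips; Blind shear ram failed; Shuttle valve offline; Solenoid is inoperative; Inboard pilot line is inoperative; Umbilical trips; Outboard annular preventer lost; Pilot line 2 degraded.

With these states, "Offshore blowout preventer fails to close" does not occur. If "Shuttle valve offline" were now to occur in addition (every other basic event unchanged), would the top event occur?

Counterfactual: set "Shuttle valve offline" to occurred.
Ram stack inoperative [OR]: Accumulator bank trips=not, Inboard pilot line is inoperative=not, Outboard annular preventer lost=not → no input occurs → does not occur.
Hydraulic supply lost [OR]: Ram stack inoperative=not, Blind shear ram failed=not, Umbilical trips=not, Lower pipe ram offline=not → no input occurs → does not occur.
Backup path down [OR]: Hydraulic supply lost=not, Control pod is down=not → no input occurs → does not occur.
Control pod lost [AND]: Solenoid is inoperative=not, Outboard hydraulic pump is out=occurs → not all inputs occur → does not occur.
Annular stack lost [OR]: Control pod lost=not, Shuttle valve offline=occurs, Forward accumulator bank 2 is inoperative=not, Pilot line 2 degraded=not → at least one input occurs → occurs.
Offshore blowout preventer fails to close [OR]: Backup path down=not, Annular stack lost=occurs → at least one input occurs → occurs.

Yes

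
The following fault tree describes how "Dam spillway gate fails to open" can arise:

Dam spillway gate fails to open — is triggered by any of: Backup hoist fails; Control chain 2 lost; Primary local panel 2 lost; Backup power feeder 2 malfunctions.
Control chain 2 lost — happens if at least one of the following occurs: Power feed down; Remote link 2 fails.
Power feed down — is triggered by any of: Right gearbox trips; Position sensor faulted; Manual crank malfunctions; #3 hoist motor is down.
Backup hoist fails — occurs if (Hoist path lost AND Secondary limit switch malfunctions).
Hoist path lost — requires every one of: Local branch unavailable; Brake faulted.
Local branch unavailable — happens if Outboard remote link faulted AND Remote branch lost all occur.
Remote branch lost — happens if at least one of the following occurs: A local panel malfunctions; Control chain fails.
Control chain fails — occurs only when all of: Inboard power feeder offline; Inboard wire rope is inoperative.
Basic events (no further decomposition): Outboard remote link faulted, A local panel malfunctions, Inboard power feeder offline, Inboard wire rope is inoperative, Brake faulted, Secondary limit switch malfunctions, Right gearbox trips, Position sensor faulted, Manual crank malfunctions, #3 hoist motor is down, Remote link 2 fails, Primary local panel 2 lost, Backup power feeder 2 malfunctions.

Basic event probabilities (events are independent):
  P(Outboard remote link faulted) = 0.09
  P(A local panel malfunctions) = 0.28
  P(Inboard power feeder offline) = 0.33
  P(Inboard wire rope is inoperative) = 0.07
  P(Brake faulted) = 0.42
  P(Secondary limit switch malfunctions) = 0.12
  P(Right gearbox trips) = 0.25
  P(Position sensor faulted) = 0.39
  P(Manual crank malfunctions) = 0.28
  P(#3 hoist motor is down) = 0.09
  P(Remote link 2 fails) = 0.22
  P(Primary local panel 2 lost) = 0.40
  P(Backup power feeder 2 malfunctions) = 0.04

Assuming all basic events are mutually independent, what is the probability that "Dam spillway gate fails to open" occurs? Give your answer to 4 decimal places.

P(Control chain fails) [AND] = 0.33 × 0.07 = 0.023100
P(Remote branch lost) [OR] = 1 − (1−0.28) × (1−0.023100) = 0.296632
P(Local branch unavailable) [AND] = 0.09 × 0.296632 = 0.026697
P(Hoist path lost) [AND] = 0.026697 × 0.42 = 0.011213
P(Backup hoist fails) [AND] = 0.011213 × 0.12 = 0.001346
P(Power feed down) [OR] = 1 − (1−0.25) × (1−0.39) × (1−0.28) × (1−0.09) = 0.700246
P(Control chain 2 lost) [OR] = 1 − (1−0.700246) × (1−0.22) = 0.766192
P(Dam spillway gate fails to open) [OR] = 1 − (1−0.001346) × (1−0.766192) × (1−0.40) × (1−0.04) = 0.865508
Rounded to 4 decimal places: P(Dam spillway gate fails to open) ≈ 0.8655.

0.8655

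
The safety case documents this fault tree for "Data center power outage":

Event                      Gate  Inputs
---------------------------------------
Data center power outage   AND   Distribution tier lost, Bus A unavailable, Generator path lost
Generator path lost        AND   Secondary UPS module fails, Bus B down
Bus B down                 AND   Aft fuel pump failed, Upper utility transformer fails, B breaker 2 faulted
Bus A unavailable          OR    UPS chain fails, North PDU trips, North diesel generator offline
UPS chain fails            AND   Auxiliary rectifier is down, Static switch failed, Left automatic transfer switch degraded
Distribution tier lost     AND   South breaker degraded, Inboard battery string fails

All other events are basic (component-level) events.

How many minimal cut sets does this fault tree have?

3

Distribution tier lost [AND]: one cut set from each child combined → 1 × 1 = 1 cut set(s).
UPS chain fails [AND]: one cut set from each child combined → 1 × 1 × 1 = 1 cut set(s).
Bus A unavailable [OR]: union of children's cut sets → 3 cut set(s).
Bus B down [AND]: one cut set from each child combined → 1 × 1 × 1 = 1 cut set(s).
Generator path lost [AND]: one cut set from each child combined → 1 × 1 = 1 cut set(s).
Data center power outage [AND]: one cut set from each child combined → 1 × 3 × 1 = 3 cut set(s).
Minimal cut sets: {Aft fuel pump failed, Auxiliary rectifier is down, B breaker 2 faulted, Inboard battery string fails, Left automatic transfer switch degraded, Secondary UPS module fails, South breaker degraded, Static switch failed, Upper utility transformer fails}; {Aft fuel pump failed, B breaker 2 faulted, Inboard battery string fails, North PDU trips, Secondary UPS module fails, South breaker degraded, Upper utility transformer fails}; {Aft fuel pump failed, B breaker 2 faulted, Inboard battery string fails, North diesel generator offline, Secondary UPS module fails, South breaker degraded, Upper utility transformer fails}.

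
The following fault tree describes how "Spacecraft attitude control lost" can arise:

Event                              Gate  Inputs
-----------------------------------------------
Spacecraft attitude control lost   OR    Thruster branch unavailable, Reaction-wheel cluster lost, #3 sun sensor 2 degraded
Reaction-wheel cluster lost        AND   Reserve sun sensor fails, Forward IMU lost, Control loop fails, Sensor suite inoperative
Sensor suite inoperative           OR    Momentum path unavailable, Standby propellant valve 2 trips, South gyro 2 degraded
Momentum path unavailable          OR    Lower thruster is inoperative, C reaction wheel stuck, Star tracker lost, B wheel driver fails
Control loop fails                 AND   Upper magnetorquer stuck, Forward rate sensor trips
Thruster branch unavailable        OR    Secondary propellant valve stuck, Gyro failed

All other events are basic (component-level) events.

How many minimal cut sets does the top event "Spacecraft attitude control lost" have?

9

Thruster branch unavailable [OR]: union of children's cut sets → 2 cut set(s).
Control loop fails [AND]: one cut set from each child combined → 1 × 1 = 1 cut set(s).
Momentum path unavailable [OR]: union of children's cut sets → 4 cut set(s).
Sensor suite inoperative [OR]: union of children's cut sets → 6 cut set(s).
Reaction-wheel cluster lost [AND]: one cut set from each child combined → 1 × 1 × 1 × 6 = 6 cut set(s).
Spacecraft attitude control lost [OR]: union of children's cut sets → 9 cut set(s).
Minimal cut sets: {Secondary propellant valve stuck}; {Gyro failed}; {Forward IMU lost, Forward rate sensor trips, Lower thruster is inoperative, Reserve sun sensor fails, Upper magnetorquer stuck}; {C reaction wheel stuck, Forward IMU lost, Forward rate sensor trips, Reserve sun sensor fails, Upper magnetorquer stuck}; {Forward IMU lost, Forward rate sensor trips, Reserve sun sensor fails, Star tracker lost, Upper magnetorquer stuck}; {B wheel driver fails, Forward IMU lost, Forward rate sensor trips, Reserve sun sensor fails, Upper magnetorquer stuck}; {Forward IMU lost, Forward rate sensor trips, Reserve sun sensor fails, Standby propellant valve 2 trips, Upper magnetorquer stuck}; {Forward IMU lost, Forward rate sensor trips, Reserve sun sensor fails, South gyro 2 degraded, Upper magnetorquer stuck}; {#3 sun sensor 2 degraded}.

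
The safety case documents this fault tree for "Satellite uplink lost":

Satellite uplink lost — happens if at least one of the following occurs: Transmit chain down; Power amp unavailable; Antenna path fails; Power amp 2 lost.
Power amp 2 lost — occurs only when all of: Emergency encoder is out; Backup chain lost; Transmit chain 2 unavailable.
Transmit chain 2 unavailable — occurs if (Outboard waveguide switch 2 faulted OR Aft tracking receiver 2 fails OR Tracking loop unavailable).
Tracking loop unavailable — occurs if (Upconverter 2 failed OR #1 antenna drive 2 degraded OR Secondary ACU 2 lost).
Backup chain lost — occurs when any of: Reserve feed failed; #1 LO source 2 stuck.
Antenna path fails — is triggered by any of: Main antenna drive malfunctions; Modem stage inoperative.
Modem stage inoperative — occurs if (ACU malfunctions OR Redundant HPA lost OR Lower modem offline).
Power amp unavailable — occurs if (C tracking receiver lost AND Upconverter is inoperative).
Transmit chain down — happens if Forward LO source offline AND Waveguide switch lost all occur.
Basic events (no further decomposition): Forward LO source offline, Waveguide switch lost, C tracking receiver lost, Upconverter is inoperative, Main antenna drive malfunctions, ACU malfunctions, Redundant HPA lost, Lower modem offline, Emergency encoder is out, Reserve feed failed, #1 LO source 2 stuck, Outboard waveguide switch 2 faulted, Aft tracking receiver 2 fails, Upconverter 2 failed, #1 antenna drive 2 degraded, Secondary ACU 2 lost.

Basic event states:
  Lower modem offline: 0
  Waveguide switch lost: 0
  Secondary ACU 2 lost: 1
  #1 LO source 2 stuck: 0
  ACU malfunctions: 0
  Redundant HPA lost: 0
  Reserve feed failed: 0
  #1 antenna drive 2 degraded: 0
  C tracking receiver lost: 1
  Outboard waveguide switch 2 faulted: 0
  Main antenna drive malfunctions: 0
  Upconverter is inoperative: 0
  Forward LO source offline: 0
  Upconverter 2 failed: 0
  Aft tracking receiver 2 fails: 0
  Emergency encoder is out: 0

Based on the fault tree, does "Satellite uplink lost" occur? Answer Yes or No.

No

Transmit chain down [AND]: Forward LO source offline=not, Waveguide switch lost=not → not all inputs occur → does not occur.
Power amp unavailable [AND]: C tracking receiver lost=occurs, Upconverter is inoperative=not → not all inputs occur → does not occur.
Modem stage inoperative [OR]: ACU malfunctions=not, Redundant HPA lost=not, Lower modem offline=not → no input occurs → does not occur.
Antenna path fails [OR]: Main antenna drive malfunctions=not, Modem stage inoperative=not → no input occurs → does not occur.
Backup chain lost [OR]: Reserve feed failed=not, #1 LO source 2 stuck=not → no input occurs → does not occur.
Tracking loop unavailable [OR]: Upconverter 2 failed=not, #1 antenna drive 2 degraded=not, Secondary ACU 2 lost=occurs → at least one input occurs → occurs.
Transmit chain 2 unavailable [OR]: Outboard waveguide switch 2 faulted=not, Aft tracking receiver 2 fails=not, Tracking loop unavailable=occurs → at least one input occurs → occurs.
Power amp 2 lost [AND]: Emergency encoder is out=not, Backup chain lost=not, Transmit chain 2 unavailable=occurs → not all inputs occur → does not occur.
Satellite uplink lost [OR]: Transmit chain down=not, Power amp unavailable=not, Antenna path fails=not, Power amp 2 lost=not → no input occurs → does not occur.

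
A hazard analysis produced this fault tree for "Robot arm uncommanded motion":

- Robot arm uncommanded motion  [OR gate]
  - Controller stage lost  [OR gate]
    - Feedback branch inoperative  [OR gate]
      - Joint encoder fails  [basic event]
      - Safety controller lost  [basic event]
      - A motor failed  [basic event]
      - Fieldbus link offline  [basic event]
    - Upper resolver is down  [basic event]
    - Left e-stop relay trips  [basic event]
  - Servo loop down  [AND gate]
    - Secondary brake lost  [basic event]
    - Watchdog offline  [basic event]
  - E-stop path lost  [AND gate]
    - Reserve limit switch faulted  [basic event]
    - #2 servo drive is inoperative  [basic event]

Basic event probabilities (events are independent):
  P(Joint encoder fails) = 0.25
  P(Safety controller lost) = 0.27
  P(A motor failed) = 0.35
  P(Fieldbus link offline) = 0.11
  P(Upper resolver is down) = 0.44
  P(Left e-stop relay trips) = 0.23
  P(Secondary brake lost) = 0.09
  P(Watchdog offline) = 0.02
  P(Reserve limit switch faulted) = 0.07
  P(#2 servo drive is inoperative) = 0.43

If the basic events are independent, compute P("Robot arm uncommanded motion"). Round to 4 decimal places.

0.8678

P(Feedback branch inoperative) [OR] = 1 − (1−0.25) × (1−0.27) × (1−0.35) × (1−0.11) = 0.683271
P(Controller stage lost) [OR] = 1 − (1−0.683271) × (1−0.44) × (1−0.23) = 0.863426
P(Servo loop down) [AND] = 0.09 × 0.02 = 0.001800
P(E-stop path lost) [AND] = 0.07 × 0.43 = 0.030100
P(Robot arm uncommanded motion) [OR] = 1 − (1−0.863426) × (1−0.001800) × (1−0.030100) = 0.867775
Rounded to 4 decimal places: P(Robot arm uncommanded motion) ≈ 0.8678.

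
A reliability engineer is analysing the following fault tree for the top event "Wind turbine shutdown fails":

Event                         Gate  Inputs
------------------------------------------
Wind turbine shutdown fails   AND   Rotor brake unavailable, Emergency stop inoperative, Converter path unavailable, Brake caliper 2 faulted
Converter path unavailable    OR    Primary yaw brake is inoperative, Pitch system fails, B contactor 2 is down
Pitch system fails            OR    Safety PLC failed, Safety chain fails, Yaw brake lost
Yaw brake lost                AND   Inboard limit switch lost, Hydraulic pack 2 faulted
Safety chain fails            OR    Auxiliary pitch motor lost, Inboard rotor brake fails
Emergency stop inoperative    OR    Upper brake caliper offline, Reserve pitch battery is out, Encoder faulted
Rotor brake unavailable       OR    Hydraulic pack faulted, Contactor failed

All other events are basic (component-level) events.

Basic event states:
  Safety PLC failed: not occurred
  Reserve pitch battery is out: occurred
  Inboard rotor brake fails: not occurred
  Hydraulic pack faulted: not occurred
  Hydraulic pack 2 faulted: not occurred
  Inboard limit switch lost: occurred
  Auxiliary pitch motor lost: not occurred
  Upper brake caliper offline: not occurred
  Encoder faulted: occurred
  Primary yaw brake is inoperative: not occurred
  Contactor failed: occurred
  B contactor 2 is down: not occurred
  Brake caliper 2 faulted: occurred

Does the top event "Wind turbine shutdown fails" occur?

No

Rotor brake unavailable [OR]: Hydraulic pack faulted=not, Contactor failed=occurs → at least one input occurs → occurs.
Emergency stop inoperative [OR]: Upper brake caliper offline=not, Reserve pitch battery is out=occurs, Encoder faulted=occurs → at least one input occurs → occurs.
Safety chain fails [OR]: Auxiliary pitch motor lost=not, Inboard rotor brake fails=not → no input occurs → does not occur.
Yaw brake lost [AND]: Inboard limit switch lost=occurs, Hydraulic pack 2 faulted=not → not all inputs occur → does not occur.
Pitch system fails [OR]: Safety PLC failed=not, Safety chain fails=not, Yaw brake lost=not → no input occurs → does not occur.
Converter path unavailable [OR]: Primary yaw brake is inoperative=not, Pitch system fails=not, B contactor 2 is down=not → no input occurs → does not occur.
Wind turbine shutdown fails [AND]: Rotor brake unavailable=occurs, Emergency stop inoperative=occurs, Converter path unavailable=not, Brake caliper 2 faulted=occurs → not all inputs occur → does not occur.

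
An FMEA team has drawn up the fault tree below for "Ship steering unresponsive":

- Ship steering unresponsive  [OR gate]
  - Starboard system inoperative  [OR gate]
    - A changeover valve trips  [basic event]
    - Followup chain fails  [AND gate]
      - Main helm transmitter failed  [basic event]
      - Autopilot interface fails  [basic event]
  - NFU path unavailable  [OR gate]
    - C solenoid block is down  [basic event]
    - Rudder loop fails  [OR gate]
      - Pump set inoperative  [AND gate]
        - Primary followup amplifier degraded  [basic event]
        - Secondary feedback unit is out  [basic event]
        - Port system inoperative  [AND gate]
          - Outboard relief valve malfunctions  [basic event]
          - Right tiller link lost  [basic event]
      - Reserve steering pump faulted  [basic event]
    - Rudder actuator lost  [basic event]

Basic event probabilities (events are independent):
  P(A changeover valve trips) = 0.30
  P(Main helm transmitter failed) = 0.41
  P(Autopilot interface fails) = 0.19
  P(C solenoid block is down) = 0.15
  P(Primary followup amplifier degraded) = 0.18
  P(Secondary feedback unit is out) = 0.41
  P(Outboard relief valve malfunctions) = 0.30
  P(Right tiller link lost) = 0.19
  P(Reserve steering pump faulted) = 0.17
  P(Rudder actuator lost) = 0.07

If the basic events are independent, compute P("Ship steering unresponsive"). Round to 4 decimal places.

0.5783

P(Followup chain fails) [AND] = 0.41 × 0.19 = 0.077900
P(Starboard system inoperative) [OR] = 1 − (1−0.30) × (1−0.077900) = 0.354530
P(Port system inoperative) [AND] = 0.30 × 0.19 = 0.057000
P(Pump set inoperative) [AND] = 0.18 × 0.41 × 0.057000 = 0.004207
P(Rudder loop fails) [OR] = 1 − (1−0.004207) × (1−0.17) = 0.173492
P(NFU path unavailable) [OR] = 1 − (1−0.15) × (1−0.173492) × (1−0.07) = 0.346645
P(Ship steering unresponsive) [OR] = 1 − (1−0.354530) × (1−0.346645) = 0.578279
Rounded to 4 decimal places: P(Ship steering unresponsive) ≈ 0.5783.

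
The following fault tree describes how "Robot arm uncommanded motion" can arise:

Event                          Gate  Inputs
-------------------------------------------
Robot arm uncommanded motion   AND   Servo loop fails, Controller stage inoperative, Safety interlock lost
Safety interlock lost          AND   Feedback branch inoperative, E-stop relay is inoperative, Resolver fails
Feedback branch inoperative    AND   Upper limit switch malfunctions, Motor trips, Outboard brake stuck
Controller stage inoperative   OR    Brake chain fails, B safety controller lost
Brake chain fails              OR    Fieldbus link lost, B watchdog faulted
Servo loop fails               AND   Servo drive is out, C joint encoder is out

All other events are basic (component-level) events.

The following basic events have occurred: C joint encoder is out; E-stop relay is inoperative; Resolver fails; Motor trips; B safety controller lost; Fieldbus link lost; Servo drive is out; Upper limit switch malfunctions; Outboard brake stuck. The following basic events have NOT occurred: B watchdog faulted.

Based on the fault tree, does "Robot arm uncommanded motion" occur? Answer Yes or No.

Yes

Servo loop fails [AND]: Servo drive is out=occurs, C joint encoder is out=occurs → all inputs occur → occurs.
Brake chain fails [OR]: Fieldbus link lost=occurs, B watchdog faulted=not → at least one input occurs → occurs.
Controller stage inoperative [OR]: Brake chain fails=occurs, B safety controller lost=occurs → at least one input occurs → occurs.
Feedback branch inoperative [AND]: Upper limit switch malfunctions=occurs, Motor trips=occurs, Outboard brake stuck=occurs → all inputs occur → occurs.
Safety interlock lost [AND]: Feedback branch inoperative=occurs, E-stop relay is inoperative=occurs, Resolver fails=occurs → all inputs occur → occurs.
Robot arm uncommanded motion [AND]: Servo loop fails=occurs, Controller stage inoperative=occurs, Safety interlock lost=occurs → all inputs occur → occurs.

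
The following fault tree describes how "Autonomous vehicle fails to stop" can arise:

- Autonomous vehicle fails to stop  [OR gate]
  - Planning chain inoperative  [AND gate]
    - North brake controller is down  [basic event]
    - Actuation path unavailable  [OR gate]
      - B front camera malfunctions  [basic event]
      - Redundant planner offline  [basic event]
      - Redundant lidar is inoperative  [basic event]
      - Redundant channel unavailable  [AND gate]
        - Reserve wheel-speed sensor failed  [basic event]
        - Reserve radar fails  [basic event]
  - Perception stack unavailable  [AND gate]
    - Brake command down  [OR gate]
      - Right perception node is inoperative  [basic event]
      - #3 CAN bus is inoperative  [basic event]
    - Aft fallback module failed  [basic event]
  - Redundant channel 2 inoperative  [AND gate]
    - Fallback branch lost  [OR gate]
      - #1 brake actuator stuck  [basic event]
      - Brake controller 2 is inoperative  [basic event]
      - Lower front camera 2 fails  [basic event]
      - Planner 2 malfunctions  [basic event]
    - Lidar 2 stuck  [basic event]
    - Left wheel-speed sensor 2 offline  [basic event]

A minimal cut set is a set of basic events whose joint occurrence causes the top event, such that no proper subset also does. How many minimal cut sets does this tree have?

10

Redundant channel unavailable [AND]: one cut set from each child combined → 1 × 1 = 1 cut set(s).
Actuation path unavailable [OR]: union of children's cut sets → 4 cut set(s).
Planning chain inoperative [AND]: one cut set from each child combined → 1 × 4 = 4 cut set(s).
Brake command down [OR]: union of children's cut sets → 2 cut set(s).
Perception stack unavailable [AND]: one cut set from each child combined → 2 × 1 = 2 cut set(s).
Fallback branch lost [OR]: union of children's cut sets → 4 cut set(s).
Redundant channel 2 inoperative [AND]: one cut set from each child combined → 4 × 1 × 1 = 4 cut set(s).
Autonomous vehicle fails to stop [OR]: union of children's cut sets → 10 cut set(s).
Minimal cut sets: {B front camera malfunctions, North brake controller is down}; {North brake controller is down, Redundant planner offline}; {North brake controller is down, Redundant lidar is inoperative}; {North brake controller is down, Reserve radar fails, Reserve wheel-speed sensor failed}; {Aft fallback module failed, Right perception node is inoperative}; {#3 CAN bus is inoperative, Aft fallback module failed}; {#1 brake actuator stuck, Left wheel-speed sensor 2 offline, Lidar 2 stuck}; {Brake controller 2 is inoperative, Left wheel-speed sensor 2 offline, Lidar 2 stuck}; {Left wheel-speed sensor 2 offline, Lidar 2 stuck, Lower front camera 2 fails}; {Left wheel-speed sensor 2 offline, Lidar 2 stuck, Planner 2 malfunctions}.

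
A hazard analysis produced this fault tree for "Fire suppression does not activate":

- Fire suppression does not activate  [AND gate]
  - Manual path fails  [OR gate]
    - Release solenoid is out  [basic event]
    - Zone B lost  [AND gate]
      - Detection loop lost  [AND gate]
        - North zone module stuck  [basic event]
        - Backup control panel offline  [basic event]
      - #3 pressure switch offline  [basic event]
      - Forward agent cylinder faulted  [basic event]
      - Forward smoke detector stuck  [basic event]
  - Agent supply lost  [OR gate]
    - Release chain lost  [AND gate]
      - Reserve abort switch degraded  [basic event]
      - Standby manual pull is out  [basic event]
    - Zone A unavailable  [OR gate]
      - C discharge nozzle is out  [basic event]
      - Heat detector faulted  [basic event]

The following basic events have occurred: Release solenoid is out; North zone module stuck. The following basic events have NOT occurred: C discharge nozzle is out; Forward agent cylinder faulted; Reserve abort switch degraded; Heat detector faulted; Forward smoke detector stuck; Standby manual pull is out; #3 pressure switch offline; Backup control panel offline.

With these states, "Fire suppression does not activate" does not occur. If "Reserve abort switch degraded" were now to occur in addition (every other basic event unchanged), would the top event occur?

Counterfactual: set "Reserve abort switch degraded" to occurred.
Detection loop lost [AND]: North zone module stuck=occurs, Backup control panel offline=not → not all inputs occur → does not occur.
Zone B lost [AND]: Detection loop lost=not, #3 pressure switch offline=not, Forward agent cylinder faulted=not, Forward smoke detector stuck=not → not all inputs occur → does not occur.
Manual path fails [OR]: Release solenoid is out=occurs, Zone B lost=not → at least one input occurs → occurs.
Release chain lost [AND]: Reserve abort switch degraded=occurs, Standby manual pull is out=not → not all inputs occur → does not occur.
Zone A unavailable [OR]: C discharge nozzle is out=not, Heat detector faulted=not → no input occurs → does not occur.
Agent supply lost [OR]: Release chain lost=not, Zone A unavailable=not → no input occurs → does not occur.
Fire suppression does not activate [AND]: Manual path fails=occurs, Agent supply lost=not → not all inputs occur → does not occur.

No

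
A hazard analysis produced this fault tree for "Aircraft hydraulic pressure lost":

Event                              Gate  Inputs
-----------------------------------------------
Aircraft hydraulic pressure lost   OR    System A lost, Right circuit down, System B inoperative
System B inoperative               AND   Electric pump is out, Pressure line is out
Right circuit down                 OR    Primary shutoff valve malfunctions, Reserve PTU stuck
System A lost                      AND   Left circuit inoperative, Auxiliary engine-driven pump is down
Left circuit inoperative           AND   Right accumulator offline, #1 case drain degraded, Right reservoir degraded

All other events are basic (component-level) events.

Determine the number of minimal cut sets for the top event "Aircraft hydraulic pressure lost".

Left circuit inoperative [AND]: one cut set from each child combined → 1 × 1 × 1 = 1 cut set(s).
System A lost [AND]: one cut set from each child combined → 1 × 1 = 1 cut set(s).
Right circuit down [OR]: union of children's cut sets → 2 cut set(s).
System B inoperative [AND]: one cut set from each child combined → 1 × 1 = 1 cut set(s).
Aircraft hydraulic pressure lost [OR]: union of children's cut sets → 4 cut set(s).
Minimal cut sets: {#1 case drain degraded, Auxiliary engine-driven pump is down, Right accumulator offline, Right reservoir degraded}; {Primary shutoff valve malfunctions}; {Reserve PTU stuck}; {Electric pump is out, Pressure line is out}.

4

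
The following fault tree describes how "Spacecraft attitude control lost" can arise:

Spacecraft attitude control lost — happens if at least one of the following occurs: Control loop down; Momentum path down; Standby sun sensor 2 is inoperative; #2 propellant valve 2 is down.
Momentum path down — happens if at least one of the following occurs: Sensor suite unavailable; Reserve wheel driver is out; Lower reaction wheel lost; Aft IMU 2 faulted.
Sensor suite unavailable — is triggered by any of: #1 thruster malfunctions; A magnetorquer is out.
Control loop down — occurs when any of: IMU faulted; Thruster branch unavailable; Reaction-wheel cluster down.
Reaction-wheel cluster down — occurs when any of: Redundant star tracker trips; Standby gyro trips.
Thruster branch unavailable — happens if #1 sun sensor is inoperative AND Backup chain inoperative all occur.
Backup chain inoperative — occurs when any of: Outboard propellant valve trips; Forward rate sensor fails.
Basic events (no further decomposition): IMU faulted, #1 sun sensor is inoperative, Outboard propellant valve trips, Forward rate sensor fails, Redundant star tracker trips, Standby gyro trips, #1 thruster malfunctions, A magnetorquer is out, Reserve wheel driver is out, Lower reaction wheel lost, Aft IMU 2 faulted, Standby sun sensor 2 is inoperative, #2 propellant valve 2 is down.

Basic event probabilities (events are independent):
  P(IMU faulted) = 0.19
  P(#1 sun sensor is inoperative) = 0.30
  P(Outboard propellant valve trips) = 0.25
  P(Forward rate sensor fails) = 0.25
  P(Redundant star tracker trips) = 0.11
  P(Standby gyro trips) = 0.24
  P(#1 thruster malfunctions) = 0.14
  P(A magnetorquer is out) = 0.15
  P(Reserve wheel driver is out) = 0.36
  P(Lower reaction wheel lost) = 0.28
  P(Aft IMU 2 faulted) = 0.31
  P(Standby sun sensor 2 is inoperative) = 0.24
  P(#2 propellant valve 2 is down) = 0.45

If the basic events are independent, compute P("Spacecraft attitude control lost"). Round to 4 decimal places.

P(Backup chain inoperative) [OR] = 1 − (1−0.25) × (1−0.25) = 0.437500
P(Thruster branch unavailable) [AND] = 0.30 × 0.437500 = 0.131250
P(Reaction-wheel cluster down) [OR] = 1 − (1−0.11) × (1−0.24) = 0.323600
P(Control loop down) [OR] = 1 − (1−0.19) × (1−0.131250) × (1−0.323600) = 0.524026
P(Sensor suite unavailable) [OR] = 1 − (1−0.14) × (1−0.15) = 0.269000
P(Momentum path down) [OR] = 1 − (1−0.269000) × (1−0.36) × (1−0.28) × (1−0.31) = 0.767577
P(Spacecraft attitude control lost) [OR] = 1 − (1−0.524026) × (1−0.767577) × (1−0.24) × (1−0.45) = 0.953758
Rounded to 4 decimal places: P(Spacecraft attitude control lost) ≈ 0.9538.

0.9538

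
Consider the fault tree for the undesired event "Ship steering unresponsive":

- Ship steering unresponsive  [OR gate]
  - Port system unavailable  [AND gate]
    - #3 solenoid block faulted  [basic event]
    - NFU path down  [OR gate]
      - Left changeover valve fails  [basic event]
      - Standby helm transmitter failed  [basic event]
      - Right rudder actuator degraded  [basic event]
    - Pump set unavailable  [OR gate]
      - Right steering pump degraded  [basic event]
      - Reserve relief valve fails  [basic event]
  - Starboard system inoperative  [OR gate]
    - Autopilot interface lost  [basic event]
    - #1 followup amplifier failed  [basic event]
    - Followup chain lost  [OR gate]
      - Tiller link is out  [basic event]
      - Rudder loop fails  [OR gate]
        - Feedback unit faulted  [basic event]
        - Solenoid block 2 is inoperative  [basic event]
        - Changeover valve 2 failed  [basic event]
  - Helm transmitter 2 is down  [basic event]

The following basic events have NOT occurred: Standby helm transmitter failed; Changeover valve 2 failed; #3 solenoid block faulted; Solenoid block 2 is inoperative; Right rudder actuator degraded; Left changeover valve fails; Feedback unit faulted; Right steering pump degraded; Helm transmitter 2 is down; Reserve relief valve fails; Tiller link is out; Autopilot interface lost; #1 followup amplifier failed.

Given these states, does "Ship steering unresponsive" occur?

NFU path down [OR]: Left changeover valve fails=not, Standby helm transmitter failed=not, Right rudder actuator degraded=not → no input occurs → does not occur.
Pump set unavailable [OR]: Right steering pump degraded=not, Reserve relief valve fails=not → no input occurs → does not occur.
Port system unavailable [AND]: #3 solenoid block faulted=not, NFU path down=not, Pump set unavailable=not → not all inputs occur → does not occur.
Rudder loop fails [OR]: Feedback unit faulted=not, Solenoid block 2 is inoperative=not, Changeover valve 2 failed=not → no input occurs → does not occur.
Followup chain lost [OR]: Tiller link is out=not, Rudder loop fails=not → no input occurs → does not occur.
Starboard system inoperative [OR]: Autopilot interface lost=not, #1 followup amplifier failed=not, Followup chain lost=not → no input occurs → does not occur.
Ship steering unresponsive [OR]: Port system unavailable=not, Starboard system inoperative=not, Helm transmitter 2 is down=not → no input occurs → does not occur.

No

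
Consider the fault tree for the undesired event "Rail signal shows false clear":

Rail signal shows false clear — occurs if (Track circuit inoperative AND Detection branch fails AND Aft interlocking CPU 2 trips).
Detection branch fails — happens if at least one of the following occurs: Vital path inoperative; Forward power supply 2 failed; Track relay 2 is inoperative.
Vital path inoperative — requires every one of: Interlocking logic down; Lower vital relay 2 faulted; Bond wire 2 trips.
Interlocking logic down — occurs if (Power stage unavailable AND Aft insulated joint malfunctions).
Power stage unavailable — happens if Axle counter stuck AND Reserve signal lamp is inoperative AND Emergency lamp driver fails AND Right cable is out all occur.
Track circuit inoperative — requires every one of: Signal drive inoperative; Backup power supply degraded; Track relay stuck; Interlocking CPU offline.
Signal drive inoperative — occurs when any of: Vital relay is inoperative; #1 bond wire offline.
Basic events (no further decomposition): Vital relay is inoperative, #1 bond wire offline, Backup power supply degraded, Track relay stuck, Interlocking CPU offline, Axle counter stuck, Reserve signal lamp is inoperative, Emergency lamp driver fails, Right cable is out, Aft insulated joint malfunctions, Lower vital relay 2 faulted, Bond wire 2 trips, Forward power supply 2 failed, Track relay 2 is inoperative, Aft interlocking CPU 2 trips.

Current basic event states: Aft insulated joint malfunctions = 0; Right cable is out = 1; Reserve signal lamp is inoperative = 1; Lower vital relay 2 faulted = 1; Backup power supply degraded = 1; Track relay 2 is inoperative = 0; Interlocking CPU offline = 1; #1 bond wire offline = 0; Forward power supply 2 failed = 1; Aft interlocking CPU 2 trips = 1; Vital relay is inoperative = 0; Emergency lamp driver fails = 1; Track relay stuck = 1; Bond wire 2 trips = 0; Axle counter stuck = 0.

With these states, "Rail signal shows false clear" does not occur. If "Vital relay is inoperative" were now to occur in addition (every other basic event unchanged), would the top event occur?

Counterfactual: set "Vital relay is inoperative" to occurred.
Signal drive inoperative [OR]: Vital relay is inoperative=occurs, #1 bond wire offline=not → at least one input occurs → occurs.
Track circuit inoperative [AND]: Signal drive inoperative=occurs, Backup power supply degraded=occurs, Track relay stuck=occurs, Interlocking CPU offline=occurs → all inputs occur → occurs.
Power stage unavailable [AND]: Axle counter stuck=not, Reserve signal lamp is inoperative=occurs, Emergency lamp driver fails=occurs, Right cable is out=occurs → not all inputs occur → does not occur.
Interlocking logic down [AND]: Power stage unavailable=not, Aft insulated joint malfunctions=not → not all inputs occur → does not occur.
Vital path inoperative [AND]: Interlocking logic down=not, Lower vital relay 2 faulted=occurs, Bond wire 2 trips=not → not all inputs occur → does not occur.
Detection branch fails [OR]: Vital path inoperative=not, Forward power supply 2 failed=occurs, Track relay 2 is inoperative=not → at least one input occurs → occurs.
Rail signal shows false clear [AND]: Track circuit inoperative=occurs, Detection branch fails=occurs, Aft interlocking CPU 2 trips=occurs → all inputs occur → occurs.

Yes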